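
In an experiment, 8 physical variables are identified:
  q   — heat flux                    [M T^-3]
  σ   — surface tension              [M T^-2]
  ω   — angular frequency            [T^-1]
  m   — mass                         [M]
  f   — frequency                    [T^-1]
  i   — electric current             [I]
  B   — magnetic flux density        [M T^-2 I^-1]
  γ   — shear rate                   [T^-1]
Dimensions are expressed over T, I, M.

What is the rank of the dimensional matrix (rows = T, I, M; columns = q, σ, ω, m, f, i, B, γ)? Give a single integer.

3

Dimensional matrix (T×I×M by q×σ×ω×m×f×i×B×γ):
  T: [-3 -2 -1  0 -1  0 -2 -1]
  I: [ 0  0  0  0  0  1 -1  0]
  M: [ 1  1  0  1  0  0  1  0]
RREF → pivots at {q,σ,i} ⇒ r = 3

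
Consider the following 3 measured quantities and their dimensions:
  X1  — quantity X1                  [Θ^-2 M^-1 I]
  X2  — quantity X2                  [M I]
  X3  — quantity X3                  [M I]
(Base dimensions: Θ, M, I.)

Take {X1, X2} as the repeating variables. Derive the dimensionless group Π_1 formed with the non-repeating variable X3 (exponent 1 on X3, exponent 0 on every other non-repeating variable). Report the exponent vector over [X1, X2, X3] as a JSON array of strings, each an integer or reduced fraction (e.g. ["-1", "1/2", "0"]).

Exponent matrix [Θ,M,I] × [X1,X2,X3]:
  Θ: [-2  0  0]
  M: [-1  1  1]
  I: [ 1  1  1]
RREF → pivots at {X1,X2} ⇒ r = 2
Repeat: X1,X2; free: X3
RREF:
  r0: [   1    0    0]
  r1: [   0    1    1]
  r2: [   0    0    0]
Fix exponent of X3 at 1; solve each RREF row for its pivot's exponent:
  r0: exp(X1) + (0)·1 = 0 ⇒ exp(X1) = 0
  r1: exp(X2) + (1)·1 = 0 ⇒ exp(X2) = -1
Π_1 = X2^-1 · X3

["0", "-1", "1"]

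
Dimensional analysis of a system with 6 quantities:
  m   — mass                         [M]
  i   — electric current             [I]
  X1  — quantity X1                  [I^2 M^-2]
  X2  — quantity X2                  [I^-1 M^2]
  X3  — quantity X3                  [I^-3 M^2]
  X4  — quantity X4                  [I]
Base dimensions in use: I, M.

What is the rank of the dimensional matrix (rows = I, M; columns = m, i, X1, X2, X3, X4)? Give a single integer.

2

Write exponents as rows I,M / cols m,i,X1,X2,X3,X4:
  I: [ 0  1  2 -1 -3  1]
  M: [ 1  0 -2  2  2  0]
Row reduction gives pivot columns m,i; rank = 2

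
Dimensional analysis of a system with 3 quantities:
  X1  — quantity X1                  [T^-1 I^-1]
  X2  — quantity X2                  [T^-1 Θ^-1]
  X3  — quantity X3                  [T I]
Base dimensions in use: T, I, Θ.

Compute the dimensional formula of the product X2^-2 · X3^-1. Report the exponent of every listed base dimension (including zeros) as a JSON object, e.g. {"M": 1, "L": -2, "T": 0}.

{"T": 1, "I": -1, "Θ": 2}

Exponent matrix [T,I,Θ] × [X1,X2,X3]:
  T: [-1 -1  1]
  I: [-1  0  1]
  Θ: [ 0 -1  0]
  [T]: (-2)·-1+(-1)·1 = 1
  [I]: (-2)·0+(-1)·1 = -1
  [Θ]: (-2)·-1+(-1)·0 = 2
⇒ T I^-1 Θ^2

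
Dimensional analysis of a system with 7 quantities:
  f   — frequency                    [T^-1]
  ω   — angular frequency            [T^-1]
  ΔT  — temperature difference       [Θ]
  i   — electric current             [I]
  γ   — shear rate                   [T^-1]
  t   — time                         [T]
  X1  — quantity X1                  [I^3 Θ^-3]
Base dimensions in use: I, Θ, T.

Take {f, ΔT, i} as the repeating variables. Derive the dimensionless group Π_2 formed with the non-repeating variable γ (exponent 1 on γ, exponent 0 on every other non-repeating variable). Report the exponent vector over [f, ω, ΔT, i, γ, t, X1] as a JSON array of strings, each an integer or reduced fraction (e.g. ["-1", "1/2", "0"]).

["-1", "0", "0", "0", "1", "0", "0"]

Exponent matrix [I,Θ,T] × [f,ω,ΔT,i,γ,t,X1]:
  I: [ 0  0  0  1  0  0  3]
  Θ: [ 0  0  1  0  0  0 -3]
  T: [-1 -1  0  0 -1  1  0]
Echelon form has 3 nonzero rows (pivots: f,ΔT,i)
Pivot set = {f,ΔT,i}, free = {ω,γ,t,X1}
RREF:
  r0: [   1    1    0    0    1   -1    0]
  r1: [   0    0    1    0    0    0   -3]
  r2: [   0    0    0    1    0    0    3]
Fix exponent of γ at 1, ω at 0, t at 0, X1 at 0; solve each RREF row for its pivot's exponent:
  r0: exp(f) + (1)·1 = 0 ⇒ exp(f) = -1
  r1: exp(ΔT) + (0)·1 = 0 ⇒ exp(ΔT) = 0
  r2: exp(i) + (0)·1 = 0 ⇒ exp(i) = 0
Π_2 = f^-1 · γ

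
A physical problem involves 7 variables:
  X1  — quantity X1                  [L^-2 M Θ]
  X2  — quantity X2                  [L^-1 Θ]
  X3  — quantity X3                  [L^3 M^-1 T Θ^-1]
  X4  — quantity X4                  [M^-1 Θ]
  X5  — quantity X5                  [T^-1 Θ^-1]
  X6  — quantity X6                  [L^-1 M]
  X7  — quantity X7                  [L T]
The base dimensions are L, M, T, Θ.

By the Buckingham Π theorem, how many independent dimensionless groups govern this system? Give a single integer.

Write exponents as rows L,M,T,Θ / cols X1,X2,X3,X4,X5,X6,X7:
  L: [-2 -1  3  0  0 -1  1]
  M: [ 1  0 -1 -1  0  1  0]
  T: [ 0  0  1  0 -1  0  1]
  Θ: [ 1  1 -1  1 -1  0  0]
Echelon form has 3 nonzero rows (pivots: X1,X2,X3)
7 vars − rank 3 = 4 Π groups

4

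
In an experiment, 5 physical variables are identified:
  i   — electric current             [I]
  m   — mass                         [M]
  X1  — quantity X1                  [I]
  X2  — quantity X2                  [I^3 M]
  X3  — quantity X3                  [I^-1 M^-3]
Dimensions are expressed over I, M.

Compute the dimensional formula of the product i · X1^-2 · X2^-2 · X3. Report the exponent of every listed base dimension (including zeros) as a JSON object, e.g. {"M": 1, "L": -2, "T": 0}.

{"I": -8, "M": -5}

Write exponents as rows I,M / cols i,m,X1,X2,X3:
  I: [ 1  0  1  3 -1]
  M: [ 0  1  0  1 -3]
  [I]: (1)·1+(-2)·1+(-2)·3+(1)·-1 = -8
  [M]: (1)·0+(-2)·0+(-2)·1+(1)·-3 = -5
⇒ I^-8 M^-5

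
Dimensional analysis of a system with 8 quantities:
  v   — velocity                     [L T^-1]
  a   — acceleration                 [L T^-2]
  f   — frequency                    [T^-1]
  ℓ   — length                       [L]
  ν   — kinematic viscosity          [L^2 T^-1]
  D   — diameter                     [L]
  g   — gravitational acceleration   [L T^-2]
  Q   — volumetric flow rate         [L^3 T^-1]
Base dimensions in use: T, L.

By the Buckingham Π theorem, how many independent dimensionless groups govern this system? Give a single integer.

Write exponents as rows T,L / cols v,a,f,ℓ,ν,D,g,Q:
  T: [-1 -2 -1  0 -1  0 -2 -1]
  L: [ 1  1  0  1  2  1  1  3]
RREF → pivots at {v,a} ⇒ r = 2
n=8, r=2 ⇒ 6 dimensionless groups

6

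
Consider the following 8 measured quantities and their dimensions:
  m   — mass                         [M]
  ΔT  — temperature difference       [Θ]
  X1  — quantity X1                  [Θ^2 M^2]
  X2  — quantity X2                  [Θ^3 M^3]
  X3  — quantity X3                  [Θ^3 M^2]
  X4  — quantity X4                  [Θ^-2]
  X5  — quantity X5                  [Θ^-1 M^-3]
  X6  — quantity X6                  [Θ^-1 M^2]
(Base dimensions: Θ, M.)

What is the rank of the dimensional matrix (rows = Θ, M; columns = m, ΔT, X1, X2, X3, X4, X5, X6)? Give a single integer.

2

Dimensional matrix (Θ×M by m×ΔT×X1×X2×X3×X4×X5×X6):
  Θ: [ 0  1  2  3  3 -2 -1 -1]
  M: [ 1  0  2  3  2  0 -3  2]
Echelon form has 2 nonzero rows (pivots: m,ΔT)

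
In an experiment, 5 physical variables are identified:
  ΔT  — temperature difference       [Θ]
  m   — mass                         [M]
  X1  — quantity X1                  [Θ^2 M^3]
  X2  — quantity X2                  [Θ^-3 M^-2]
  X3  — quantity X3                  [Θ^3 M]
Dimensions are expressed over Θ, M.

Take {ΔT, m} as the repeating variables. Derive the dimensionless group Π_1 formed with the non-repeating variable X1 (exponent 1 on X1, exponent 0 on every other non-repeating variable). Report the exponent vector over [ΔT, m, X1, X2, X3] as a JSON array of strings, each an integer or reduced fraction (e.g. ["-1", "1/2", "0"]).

Exponent matrix [Θ,M] × [ΔT,m,X1,X2,X3]:
  Θ: [ 1  0  2 -3  3]
  M: [ 0  1  3 -2  1]
RREF → pivots at {ΔT,m} ⇒ r = 2
Repeat: ΔT,m; free: X1,X2,X3
RREF:
  r0: [   1    0    2   -3    3]
  r1: [   0    1    3   -2    1]
Fix exponent of X1 at 1, X2 at 0, X3 at 0; solve each RREF row for its pivot's exponent:
  r0: exp(ΔT) + (2)·1 = 0 ⇒ exp(ΔT) = -2
  r1: exp(m) + (3)·1 = 0 ⇒ exp(m) = -3
Π_1 = ΔT^-2 · m^-3 · X1

["-2", "-3", "1", "0", "0"]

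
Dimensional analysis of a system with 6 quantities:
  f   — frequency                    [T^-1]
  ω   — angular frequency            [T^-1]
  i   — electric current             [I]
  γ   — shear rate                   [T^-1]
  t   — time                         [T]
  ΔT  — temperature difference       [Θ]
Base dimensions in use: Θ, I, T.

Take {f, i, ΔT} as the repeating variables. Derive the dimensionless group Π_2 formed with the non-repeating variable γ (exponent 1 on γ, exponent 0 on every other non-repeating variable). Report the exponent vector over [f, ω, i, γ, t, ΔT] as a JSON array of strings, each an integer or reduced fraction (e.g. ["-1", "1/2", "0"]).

["-1", "0", "0", "1", "0", "0"]

Write exponents as rows Θ,I,T / cols f,ω,i,γ,t,ΔT:
  Θ: [ 0  0  0  0  0  1]
  I: [ 0  0  1  0  0  0]
  T: [-1 -1  0 -1  1  0]
Row reduction gives pivot columns f,i,ΔT; rank = 3
Pivot set = {f,i,ΔT}, free = {ω,γ,t}
RREF:
  r0: [   1    1    0    1   -1    0]
  r1: [   0    0    1    0    0    0]
  r2: [   0    0    0    0    0    1]
Fix exponent of γ at 1, ω at 0, t at 0; solve each RREF row for its pivot's exponent:
  r0: exp(f) + (1)·1 = 0 ⇒ exp(f) = -1
  r1: exp(i) + (0)·1 = 0 ⇒ exp(i) = 0
  r2: exp(ΔT) + (0)·1 = 0 ⇒ exp(ΔT) = 0
Π_2 = f^-1 · γ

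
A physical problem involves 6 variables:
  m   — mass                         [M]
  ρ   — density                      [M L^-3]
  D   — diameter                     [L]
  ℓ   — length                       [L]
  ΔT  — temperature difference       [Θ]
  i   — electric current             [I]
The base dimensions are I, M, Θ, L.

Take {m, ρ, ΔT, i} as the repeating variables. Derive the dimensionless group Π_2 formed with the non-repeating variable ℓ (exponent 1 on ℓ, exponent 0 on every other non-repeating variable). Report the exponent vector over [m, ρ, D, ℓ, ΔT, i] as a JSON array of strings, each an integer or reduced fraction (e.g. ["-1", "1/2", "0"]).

["-1/3", "1/3", "0", "1", "0", "0"]

Dimensional matrix (I×M×Θ×L by m×ρ×D×ℓ×ΔT×i):
  I: [ 0  0  0  0  0  1]
  M: [ 1  1  0  0  0  0]
  Θ: [ 0  0  0  0  1  0]
  L: [ 0 -3  1  1  0  0]
RREF → pivots at {m,ρ,ΔT,i} ⇒ r = 4
Pivot set = {m,ρ,ΔT,i}, free = {D,ℓ}
RREF:
  r0: [   1    0  1/3  1/3    0    0]
  r1: [   0    1 -1/3 -1/3    0    0]
  r2: [   0    0    0    0    1    0]
  r3: [   0    0    0    0    0    1]
Fix exponent of ℓ at 1, D at 0; solve each RREF row for its pivot's exponent:
  r0: exp(m) + (1/3)·1 = 0 ⇒ exp(m) = -1/3
  r1: exp(ρ) + (-1/3)·1 = 0 ⇒ exp(ρ) = 1/3
  r2: exp(ΔT) + (0)·1 = 0 ⇒ exp(ΔT) = 0
  r3: exp(i) + (0)·1 = 0 ⇒ exp(i) = 0
Π_2 = m^(-1/3) · ρ^(1/3) · ℓ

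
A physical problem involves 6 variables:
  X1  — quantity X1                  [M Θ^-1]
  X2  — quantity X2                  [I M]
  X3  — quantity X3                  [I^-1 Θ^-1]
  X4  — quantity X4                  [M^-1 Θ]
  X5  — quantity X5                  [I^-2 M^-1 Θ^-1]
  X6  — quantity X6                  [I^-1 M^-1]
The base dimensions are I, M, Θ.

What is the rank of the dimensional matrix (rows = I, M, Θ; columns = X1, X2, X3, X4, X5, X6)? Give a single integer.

2

Exponent matrix [I,M,Θ] × [X1,X2,X3,X4,X5,X6]:
  I: [ 0  1 -1  0 -2 -1]
  M: [ 1  1  0 -1 -1 -1]
  Θ: [-1  0 -1  1 -1  0]
Row reduction gives pivot columns X1,X2; rank = 2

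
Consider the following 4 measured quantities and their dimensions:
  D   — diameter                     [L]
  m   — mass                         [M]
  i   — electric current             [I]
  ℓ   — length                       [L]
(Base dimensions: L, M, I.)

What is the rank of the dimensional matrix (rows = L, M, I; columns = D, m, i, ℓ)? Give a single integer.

Dimensional matrix (L×M×I by D×m×i×ℓ):
  L: [ 1  0  0  1]
  M: [ 0  1  0  0]
  I: [ 0  0  1  0]
Echelon form has 3 nonzero rows (pivots: D,m,i)

3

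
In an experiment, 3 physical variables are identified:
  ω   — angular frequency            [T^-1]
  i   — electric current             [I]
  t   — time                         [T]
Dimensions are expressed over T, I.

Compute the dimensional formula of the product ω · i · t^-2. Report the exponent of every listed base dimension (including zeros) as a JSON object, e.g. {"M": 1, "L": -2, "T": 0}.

Write exponents as rows T,I / cols ω,i,t:
  T: [-1  0  1]
  I: [ 0  1  0]
  [T]: (1)·-1+(1)·0+(-2)·1 = -3
  [I]: (1)·0+(1)·1+(-2)·0 = 1
⇒ T^-3 I

{"T": -3, "I": 1}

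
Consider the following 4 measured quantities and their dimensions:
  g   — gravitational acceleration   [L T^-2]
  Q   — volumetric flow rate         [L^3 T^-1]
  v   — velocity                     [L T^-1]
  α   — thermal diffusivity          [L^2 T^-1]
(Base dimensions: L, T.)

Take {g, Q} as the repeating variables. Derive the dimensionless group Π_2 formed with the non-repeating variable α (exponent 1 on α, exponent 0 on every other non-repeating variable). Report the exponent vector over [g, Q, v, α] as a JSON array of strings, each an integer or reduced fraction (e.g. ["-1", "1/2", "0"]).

["-1/5", "-3/5", "0", "1"]

Exponent matrix [L,T] × [g,Q,v,α]:
  L: [ 1  3  1  2]
  T: [-2 -1 -1 -1]
RREF → pivots at {g,Q} ⇒ r = 2
Pivot set = {g,Q}, free = {v,α}
RREF:
  r0: [   1    0  2/5  1/5]
  r1: [   0    1  1/5  3/5]
Fix exponent of α at 1, v at 0; solve each RREF row for its pivot's exponent:
  r0: exp(g) + (1/5)·1 = 0 ⇒ exp(g) = -1/5
  r1: exp(Q) + (3/5)·1 = 0 ⇒ exp(Q) = -3/5
Π_2 = g^(-1/5) · Q^(-3/5) · α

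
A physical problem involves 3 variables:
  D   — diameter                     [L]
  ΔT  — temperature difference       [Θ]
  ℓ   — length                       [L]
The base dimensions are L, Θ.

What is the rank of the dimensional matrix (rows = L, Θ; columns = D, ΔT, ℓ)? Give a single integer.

2

Write exponents as rows L,Θ / cols D,ΔT,ℓ:
  L: [ 1  0  1]
  Θ: [ 0  1  0]
Row reduction gives pivot columns D,ΔT; rank = 2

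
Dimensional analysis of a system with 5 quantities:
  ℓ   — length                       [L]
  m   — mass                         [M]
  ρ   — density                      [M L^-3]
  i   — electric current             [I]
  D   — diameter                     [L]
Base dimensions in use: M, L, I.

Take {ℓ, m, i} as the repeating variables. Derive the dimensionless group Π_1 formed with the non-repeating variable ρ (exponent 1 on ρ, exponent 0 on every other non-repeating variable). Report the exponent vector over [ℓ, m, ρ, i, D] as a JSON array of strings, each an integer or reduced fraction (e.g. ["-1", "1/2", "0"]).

["3", "-1", "1", "0", "0"]

Dimensional matrix (M×L×I by ℓ×m×ρ×i×D):
  M: [ 0  1  1  0  0]
  L: [ 1  0 -3  0  1]
  I: [ 0  0  0  1  0]
RREF → pivots at {ℓ,m,i} ⇒ r = 3
Repeat: ℓ,m,i; free: ρ,D
RREF:
  r0: [   1    0   -3    0    1]
  r1: [   0    1    1    0    0]
  r2: [   0    0    0    1    0]
Fix exponent of ρ at 1, D at 0; solve each RREF row for its pivot's exponent:
  r0: exp(ℓ) + (-3)·1 = 0 ⇒ exp(ℓ) = 3
  r1: exp(m) + (1)·1 = 0 ⇒ exp(m) = -1
  r2: exp(i) + (0)·1 = 0 ⇒ exp(i) = 0
Π_1 = ℓ^3 · m^-1 · ρ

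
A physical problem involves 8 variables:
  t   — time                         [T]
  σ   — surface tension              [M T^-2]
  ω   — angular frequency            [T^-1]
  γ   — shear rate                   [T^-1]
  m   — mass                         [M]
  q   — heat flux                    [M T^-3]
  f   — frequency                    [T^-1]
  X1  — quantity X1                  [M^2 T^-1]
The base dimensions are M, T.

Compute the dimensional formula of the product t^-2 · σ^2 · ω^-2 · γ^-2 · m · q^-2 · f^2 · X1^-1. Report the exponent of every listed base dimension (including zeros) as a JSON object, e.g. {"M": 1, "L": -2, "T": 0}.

{"M": -1, "T": 3}

Dimensional matrix (M×T by t×σ×ω×γ×m×q×f×X1):
  M: [ 0  1  0  0  1  1  0  2]
  T: [ 1 -2 -1 -1  0 -3 -1 -1]
  [M]: (-2)·0+(2)·1+(-2)·0+(-2)·0+(1)·1+(-2)·1+(2)·0+(-1)·2 = -1
  [T]: (-2)·1+(2)·-2+(-2)·-1+(-2)·-1+(1)·0+(-2)·-3+(2)·-1+(-1)·-1 = 3
⇒ M^-1 T^3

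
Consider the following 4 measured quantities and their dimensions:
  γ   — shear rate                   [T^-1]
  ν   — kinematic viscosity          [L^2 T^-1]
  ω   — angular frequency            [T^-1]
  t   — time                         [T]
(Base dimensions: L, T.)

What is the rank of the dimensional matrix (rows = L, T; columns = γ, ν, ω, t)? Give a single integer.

Dimensional matrix (L×T by γ×ν×ω×t):
  L: [ 0  2  0  0]
  T: [-1 -1 -1  1]
RREF → pivots at {γ,ν} ⇒ r = 2

2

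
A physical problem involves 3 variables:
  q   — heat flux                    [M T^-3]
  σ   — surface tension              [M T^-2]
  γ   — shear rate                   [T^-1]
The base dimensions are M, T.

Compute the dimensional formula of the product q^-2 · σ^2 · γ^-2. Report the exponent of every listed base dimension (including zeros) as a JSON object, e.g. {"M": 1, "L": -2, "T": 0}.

{"M": 0, "T": 4}

Write exponents as rows M,T / cols q,σ,γ:
  M: [ 1  1  0]
  T: [-3 -2 -1]
  [M]: (-2)·1+(2)·1+(-2)·0 = 0
  [T]: (-2)·-3+(2)·-2+(-2)·-1 = 4
⇒ T^4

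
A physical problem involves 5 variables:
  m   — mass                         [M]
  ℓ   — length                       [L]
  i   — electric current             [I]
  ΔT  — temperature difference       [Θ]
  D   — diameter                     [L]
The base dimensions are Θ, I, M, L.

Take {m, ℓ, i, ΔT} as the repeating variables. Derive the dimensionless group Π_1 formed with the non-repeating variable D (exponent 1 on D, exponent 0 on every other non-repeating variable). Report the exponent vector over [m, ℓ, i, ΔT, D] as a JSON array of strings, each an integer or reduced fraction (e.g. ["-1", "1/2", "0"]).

["0", "-1", "0", "0", "1"]

Exponent matrix [Θ,I,M,L] × [m,ℓ,i,ΔT,D]:
  Θ: [ 0  0  0  1  0]
  I: [ 0  0  1  0  0]
  M: [ 1  0  0  0  0]
  L: [ 0  1  0  0  1]
Echelon form has 4 nonzero rows (pivots: m,ℓ,i,ΔT)
Repeat: m,ℓ,i,ΔT; free: D
RREF:
  r0: [   1    0    0    0    0]
  r1: [   0    1    0    0    1]
  r2: [   0    0    1    0    0]
  r3: [   0    0    0    1    0]
Fix exponent of D at 1; solve each RREF row for its pivot's exponent:
  r0: exp(m) + (0)·1 = 0 ⇒ exp(m) = 0
  r1: exp(ℓ) + (1)·1 = 0 ⇒ exp(ℓ) = -1
  r2: exp(i) + (0)·1 = 0 ⇒ exp(i) = 0
  r3: exp(ΔT) + (0)·1 = 0 ⇒ exp(ΔT) = 0
Π_1 = ℓ^-1 · D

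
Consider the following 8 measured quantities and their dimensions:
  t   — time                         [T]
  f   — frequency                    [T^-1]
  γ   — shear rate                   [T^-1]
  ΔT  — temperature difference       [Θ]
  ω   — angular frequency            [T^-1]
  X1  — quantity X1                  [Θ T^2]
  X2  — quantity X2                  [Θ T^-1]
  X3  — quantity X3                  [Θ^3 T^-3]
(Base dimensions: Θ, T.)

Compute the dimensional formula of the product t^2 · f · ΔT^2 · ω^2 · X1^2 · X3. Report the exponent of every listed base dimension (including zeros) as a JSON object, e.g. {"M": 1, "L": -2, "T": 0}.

Exponent matrix [Θ,T] × [t,f,γ,ΔT,ω,X1,X2,X3]:
  Θ: [ 0  0  0  1  0  1  1  3]
  T: [ 1 -1 -1  0 -1  2 -1 -3]
  [Θ]: (2)·0+(1)·0+(2)·1+(2)·0+(2)·1+(1)·3 = 7
  [T]: (2)·1+(1)·-1+(2)·0+(2)·-1+(2)·2+(1)·-3 = 0
⇒ Θ^7

{"Θ": 7, "T": 0}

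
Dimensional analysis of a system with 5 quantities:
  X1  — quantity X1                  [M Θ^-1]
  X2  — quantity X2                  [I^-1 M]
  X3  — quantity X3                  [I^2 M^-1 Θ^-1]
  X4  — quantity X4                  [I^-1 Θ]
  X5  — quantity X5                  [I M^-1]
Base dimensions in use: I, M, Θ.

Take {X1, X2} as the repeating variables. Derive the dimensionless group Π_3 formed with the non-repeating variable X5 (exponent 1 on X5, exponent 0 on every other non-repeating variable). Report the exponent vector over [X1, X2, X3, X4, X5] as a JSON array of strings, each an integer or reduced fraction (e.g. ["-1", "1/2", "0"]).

Write exponents as rows I,M,Θ / cols X1,X2,X3,X4,X5:
  I: [ 0 -1  2 -1  1]
  M: [ 1  1 -1  0 -1]
  Θ: [-1  0 -1  1  0]
RREF → pivots at {X1,X2} ⇒ r = 2
Repeat: X1,X2; free: X3,X4,X5
RREF:
  r0: [   1    0    1   -1    0]
  r1: [   0    1   -2    1   -1]
  r2: [   0    0    0    0    0]
Fix exponent of X5 at 1, X3 at 0, X4 at 0; solve each RREF row for its pivot's exponent:
  r0: exp(X1) + (0)·1 = 0 ⇒ exp(X1) = 0
  r1: exp(X2) + (-1)·1 = 0 ⇒ exp(X2) = 1
Π_3 = X2 · X5

["0", "1", "0", "0", "1"]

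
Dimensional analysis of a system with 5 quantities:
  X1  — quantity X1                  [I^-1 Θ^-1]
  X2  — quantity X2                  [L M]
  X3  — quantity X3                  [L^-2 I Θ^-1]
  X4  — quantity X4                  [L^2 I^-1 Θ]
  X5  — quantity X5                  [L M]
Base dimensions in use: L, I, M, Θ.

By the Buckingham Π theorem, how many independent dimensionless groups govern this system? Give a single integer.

Dimensional matrix (L×I×M×Θ by X1×X2×X3×X4×X5):
  L: [ 0  1 -2  2  1]
  I: [-1  0  1 -1  0]
  M: [ 0  1  0  0  1]
  Θ: [-1  0 -1  1  0]
Echelon form has 3 nonzero rows (pivots: X1,X2,X3)
n=5, r=3 ⇒ 2 dimensionless groups

2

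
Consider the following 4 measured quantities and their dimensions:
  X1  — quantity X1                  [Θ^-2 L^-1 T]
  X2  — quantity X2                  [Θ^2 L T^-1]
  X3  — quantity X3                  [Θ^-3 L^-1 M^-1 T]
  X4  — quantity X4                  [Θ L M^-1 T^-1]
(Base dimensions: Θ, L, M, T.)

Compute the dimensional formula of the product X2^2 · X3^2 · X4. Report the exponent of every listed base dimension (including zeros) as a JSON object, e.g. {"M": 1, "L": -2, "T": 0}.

{"Θ": -1, "L": 1, "M": -3, "T": -1}

Write exponents as rows Θ,L,M,T / cols X1,X2,X3,X4:
  Θ: [-2  2 -3  1]
  L: [-1  1 -1  1]
  M: [ 0  0 -1 -1]
  T: [ 1 -1  1 -1]
  [Θ]: (2)·2+(2)·-3+(1)·1 = -1
  [L]: (2)·1+(2)·-1+(1)·1 = 1
  [M]: (2)·0+(2)·-1+(1)·-1 = -3
  [T]: (2)·-1+(2)·1+(1)·-1 = -1
⇒ Θ^-1 L M^-3 T^-1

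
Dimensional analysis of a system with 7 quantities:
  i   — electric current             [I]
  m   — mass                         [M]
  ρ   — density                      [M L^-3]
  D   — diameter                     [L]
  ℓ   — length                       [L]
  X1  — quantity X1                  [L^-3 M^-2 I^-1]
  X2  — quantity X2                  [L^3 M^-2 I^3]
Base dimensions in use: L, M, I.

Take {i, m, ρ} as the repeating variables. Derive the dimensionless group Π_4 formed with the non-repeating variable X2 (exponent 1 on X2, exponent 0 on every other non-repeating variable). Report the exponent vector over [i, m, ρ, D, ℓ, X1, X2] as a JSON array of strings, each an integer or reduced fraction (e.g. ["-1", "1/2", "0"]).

["-3", "1", "1", "0", "0", "0", "1"]

Write exponents as rows L,M,I / cols i,m,ρ,D,ℓ,X1,X2:
  L: [ 0  0 -3  1  1 -3  3]
  M: [ 0  1  1  0  0 -2 -2]
  I: [ 1  0  0  0  0 -1  3]
Echelon form has 3 nonzero rows (pivots: i,m,ρ)
Pivot set = {i,m,ρ}, free = {D,ℓ,X1,X2}
RREF:
  r0: [   1    0    0    0    0   -1    3]
  r1: [   0    1    0  1/3  1/3   -3   -1]
  r2: [   0    0    1 -1/3 -1/3    1   -1]
Fix exponent of X2 at 1, D at 0, ℓ at 0, X1 at 0; solve each RREF row for its pivot's exponent:
  r0: exp(i) + (3)·1 = 0 ⇒ exp(i) = -3
  r1: exp(m) + (-1)·1 = 0 ⇒ exp(m) = 1
  r2: exp(ρ) + (-1)·1 = 0 ⇒ exp(ρ) = 1
Π_4 = i^-3 · m · ρ · X2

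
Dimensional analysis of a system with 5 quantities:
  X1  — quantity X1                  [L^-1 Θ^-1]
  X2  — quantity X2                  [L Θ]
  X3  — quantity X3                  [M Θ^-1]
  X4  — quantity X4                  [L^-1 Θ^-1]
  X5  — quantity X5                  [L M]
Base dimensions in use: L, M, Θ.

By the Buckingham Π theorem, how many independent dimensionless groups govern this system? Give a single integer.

3

Exponent matrix [L,M,Θ] × [X1,X2,X3,X4,X5]:
  L: [-1  1  0 -1  1]
  M: [ 0  0  1  0  1]
  Θ: [-1  1 -1 -1  0]
RREF → pivots at {X1,X3} ⇒ r = 2
5 vars − rank 2 = 3 Π groups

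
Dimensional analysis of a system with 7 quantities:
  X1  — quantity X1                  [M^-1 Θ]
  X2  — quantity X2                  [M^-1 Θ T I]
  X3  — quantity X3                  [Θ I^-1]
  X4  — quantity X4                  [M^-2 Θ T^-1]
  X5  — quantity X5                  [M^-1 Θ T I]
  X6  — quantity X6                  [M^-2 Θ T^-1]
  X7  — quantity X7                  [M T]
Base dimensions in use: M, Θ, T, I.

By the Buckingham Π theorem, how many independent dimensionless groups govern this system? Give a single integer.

4

Exponent matrix [M,Θ,T,I] × [X1,X2,X3,X4,X5,X6,X7]:
  M: [-1 -1  0 -2 -1 -2  1]
  Θ: [ 1  1  1  1  1  1  0]
  T: [ 0  1  0 -1  1 -1  1]
  I: [ 0  1 -1  0  1  0  0]
Echelon form has 3 nonzero rows (pivots: X1,X2,X3)
Π count = n − r = 7 − 3 = 4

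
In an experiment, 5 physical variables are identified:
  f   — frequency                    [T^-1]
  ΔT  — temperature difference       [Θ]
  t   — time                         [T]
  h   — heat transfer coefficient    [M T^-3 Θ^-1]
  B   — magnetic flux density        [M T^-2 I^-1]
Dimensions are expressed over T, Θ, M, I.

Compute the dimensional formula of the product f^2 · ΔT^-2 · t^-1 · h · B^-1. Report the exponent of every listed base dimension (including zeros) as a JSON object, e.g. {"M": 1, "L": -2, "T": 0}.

{"T": -4, "Θ": -3, "M": 0, "I": 1}

Exponent matrix [T,Θ,M,I] × [f,ΔT,t,h,B]:
  T: [-1  0  1 -3 -2]
  Θ: [ 0  1  0 -1  0]
  M: [ 0  0  0  1  1]
  I: [ 0  0  0  0 -1]
  [T]: (2)·-1+(-2)·0+(-1)·1+(1)·-3+(-1)·-2 = -4
  [Θ]: (2)·0+(-2)·1+(-1)·0+(1)·-1+(-1)·0 = -3
  [M]: (2)·0+(-2)·0+(-1)·0+(1)·1+(-1)·1 = 0
  [I]: (2)·0+(-2)·0+(-1)·0+(1)·0+(-1)·-1 = 1
⇒ T^-4 Θ^-3 I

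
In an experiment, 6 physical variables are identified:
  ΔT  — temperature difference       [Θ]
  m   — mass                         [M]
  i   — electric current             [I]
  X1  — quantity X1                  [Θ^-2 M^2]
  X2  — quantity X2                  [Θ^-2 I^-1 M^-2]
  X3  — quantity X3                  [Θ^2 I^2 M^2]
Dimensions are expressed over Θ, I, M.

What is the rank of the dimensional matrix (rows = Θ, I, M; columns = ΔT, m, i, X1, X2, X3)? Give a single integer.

3

Dimensional matrix (Θ×I×M by ΔT×m×i×X1×X2×X3):
  Θ: [ 1  0  0 -2 -2  2]
  I: [ 0  0  1  0 -1  2]
  M: [ 0  1  0  2 -2  2]
RREF → pivots at {ΔT,m,i} ⇒ r = 3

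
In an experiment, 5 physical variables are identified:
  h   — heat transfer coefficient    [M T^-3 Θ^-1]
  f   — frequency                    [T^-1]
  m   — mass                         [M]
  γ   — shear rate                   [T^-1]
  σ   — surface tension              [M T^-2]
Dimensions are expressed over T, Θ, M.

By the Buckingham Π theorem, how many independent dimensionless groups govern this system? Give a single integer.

2

Write exponents as rows T,Θ,M / cols h,f,m,γ,σ:
  T: [-3 -1  0 -1 -2]
  Θ: [-1  0  0  0  0]
  M: [ 1  0  1  0  1]
Row reduction gives pivot columns h,f,m; rank = 3
n=5, r=3 ⇒ 2 dimensionless groups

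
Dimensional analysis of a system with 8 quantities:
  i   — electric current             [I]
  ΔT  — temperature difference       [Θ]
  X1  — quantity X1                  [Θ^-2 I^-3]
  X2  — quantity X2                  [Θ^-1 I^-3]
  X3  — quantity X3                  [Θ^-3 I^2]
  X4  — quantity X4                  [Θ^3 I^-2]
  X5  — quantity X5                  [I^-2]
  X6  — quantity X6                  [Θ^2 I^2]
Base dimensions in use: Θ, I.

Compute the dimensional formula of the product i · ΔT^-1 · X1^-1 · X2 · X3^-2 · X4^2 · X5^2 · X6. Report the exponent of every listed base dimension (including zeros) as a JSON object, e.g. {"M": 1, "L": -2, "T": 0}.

Exponent matrix [Θ,I] × [i,ΔT,X1,X2,X3,X4,X5,X6]:
  Θ: [ 0  1 -2 -1 -3  3  0  2]
  I: [ 1  0 -3 -3  2 -2 -2  2]
  [Θ]: (1)·0+(-1)·1+(-1)·-2+(1)·-1+(-2)·-3+(2)·3+(2)·0+(1)·2 = 14
  [I]: (1)·1+(-1)·0+(-1)·-3+(1)·-3+(-2)·2+(2)·-2+(2)·-2+(1)·2 = -9
⇒ Θ^14 I^-9

{"Θ": 14, "I": -9}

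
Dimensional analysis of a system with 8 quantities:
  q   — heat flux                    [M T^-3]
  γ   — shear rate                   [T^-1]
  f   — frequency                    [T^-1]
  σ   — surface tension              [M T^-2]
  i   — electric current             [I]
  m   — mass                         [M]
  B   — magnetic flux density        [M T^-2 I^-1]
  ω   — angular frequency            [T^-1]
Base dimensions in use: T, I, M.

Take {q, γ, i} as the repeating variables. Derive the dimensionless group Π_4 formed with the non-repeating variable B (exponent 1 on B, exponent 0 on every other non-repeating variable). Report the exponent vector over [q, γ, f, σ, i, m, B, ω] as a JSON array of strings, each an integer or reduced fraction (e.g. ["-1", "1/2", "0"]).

Write exponents as rows T,I,M / cols q,γ,f,σ,i,m,B,ω:
  T: [-3 -1 -1 -2  0  0 -2 -1]
  I: [ 0  0  0  0  1  0 -1  0]
  M: [ 1  0  0  1  0  1  1  0]
RREF → pivots at {q,γ,i} ⇒ r = 3
Repeat: q,γ,i; free: f,σ,m,B,ω
RREF:
  r0: [   1    0    0    1    0    1    1    0]
  r1: [   0    1    1   -1    0   -3   -1    1]
  r2: [   0    0    0    0    1    0   -1    0]
Fix exponent of B at 1, f at 0, σ at 0, m at 0, ω at 0; solve each RREF row for its pivot's exponent:
  r0: exp(q) + (1)·1 = 0 ⇒ exp(q) = -1
  r1: exp(γ) + (-1)·1 = 0 ⇒ exp(γ) = 1
  r2: exp(i) + (-1)·1 = 0 ⇒ exp(i) = 1
Π_4 = q^-1 · γ · i · B

["-1", "1", "0", "0", "1", "0", "1", "0"]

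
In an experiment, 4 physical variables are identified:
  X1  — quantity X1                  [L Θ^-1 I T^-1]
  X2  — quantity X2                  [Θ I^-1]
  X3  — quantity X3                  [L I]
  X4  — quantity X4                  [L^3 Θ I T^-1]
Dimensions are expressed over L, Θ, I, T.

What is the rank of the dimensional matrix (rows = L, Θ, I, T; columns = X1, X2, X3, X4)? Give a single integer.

3

Exponent matrix [L,Θ,I,T] × [X1,X2,X3,X4]:
  L: [ 1  0  1  3]
  Θ: [-1  1  0  1]
  I: [ 1 -1  1  1]
  T: [-1  0  0 -1]
Echelon form has 3 nonzero rows (pivots: X1,X2,X3)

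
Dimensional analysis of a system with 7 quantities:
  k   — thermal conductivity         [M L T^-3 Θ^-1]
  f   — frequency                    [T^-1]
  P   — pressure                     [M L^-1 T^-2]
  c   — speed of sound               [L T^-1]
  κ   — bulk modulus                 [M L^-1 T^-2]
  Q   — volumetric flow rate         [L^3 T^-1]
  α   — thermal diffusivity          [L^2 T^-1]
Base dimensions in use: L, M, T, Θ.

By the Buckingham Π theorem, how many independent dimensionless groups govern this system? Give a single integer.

3

Exponent matrix [L,M,T,Θ] × [k,f,P,c,κ,Q,α]:
  L: [ 1  0 -1  1 -1  3  2]
  M: [ 1  0  1  0  1  0  0]
  T: [-3 -1 -2 -1 -2 -1 -1]
  Θ: [-1  0  0  0  0  0  0]
RREF → pivots at {k,f,P,c} ⇒ r = 4
7 vars − rank 4 = 3 Π groups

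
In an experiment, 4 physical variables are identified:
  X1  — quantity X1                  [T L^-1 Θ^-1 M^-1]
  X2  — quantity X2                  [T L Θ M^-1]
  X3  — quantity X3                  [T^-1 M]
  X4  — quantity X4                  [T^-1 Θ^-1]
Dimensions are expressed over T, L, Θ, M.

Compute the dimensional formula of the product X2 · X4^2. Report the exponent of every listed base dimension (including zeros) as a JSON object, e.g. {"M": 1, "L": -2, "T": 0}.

Dimensional matrix (T×L×Θ×M by X1×X2×X3×X4):
  T: [ 1  1 -1 -1]
  L: [-1  1  0  0]
  Θ: [-1  1  0 -1]
  M: [-1 -1  1  0]
  [T]: (1)·1+(2)·-1 = -1
  [L]: (1)·1+(2)·0 = 1
  [Θ]: (1)·1+(2)·-1 = -1
  [M]: (1)·-1+(2)·0 = -1
⇒ T^-1 L Θ^-1 M^-1

{"T": -1, "L": 1, "Θ": -1, "M": -1}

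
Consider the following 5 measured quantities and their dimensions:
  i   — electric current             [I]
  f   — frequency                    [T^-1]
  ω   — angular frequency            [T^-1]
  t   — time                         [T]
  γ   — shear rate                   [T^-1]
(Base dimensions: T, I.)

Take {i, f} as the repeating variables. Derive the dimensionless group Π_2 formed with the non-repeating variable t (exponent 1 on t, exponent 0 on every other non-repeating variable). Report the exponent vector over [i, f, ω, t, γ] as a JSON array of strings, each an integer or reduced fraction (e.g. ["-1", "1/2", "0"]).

Exponent matrix [T,I] × [i,f,ω,t,γ]:
  T: [ 0 -1 -1  1 -1]
  I: [ 1  0  0  0  0]
RREF → pivots at {i,f} ⇒ r = 2
Pivot set = {i,f}, free = {ω,t,γ}
RREF:
  r0: [   1    0    0    0    0]
  r1: [   0    1    1   -1    1]
Fix exponent of t at 1, ω at 0, γ at 0; solve each RREF row for its pivot's exponent:
  r0: exp(i) + (0)·1 = 0 ⇒ exp(i) = 0
  r1: exp(f) + (-1)·1 = 0 ⇒ exp(f) = 1
Π_2 = f · t

["0", "1", "0", "1", "0"]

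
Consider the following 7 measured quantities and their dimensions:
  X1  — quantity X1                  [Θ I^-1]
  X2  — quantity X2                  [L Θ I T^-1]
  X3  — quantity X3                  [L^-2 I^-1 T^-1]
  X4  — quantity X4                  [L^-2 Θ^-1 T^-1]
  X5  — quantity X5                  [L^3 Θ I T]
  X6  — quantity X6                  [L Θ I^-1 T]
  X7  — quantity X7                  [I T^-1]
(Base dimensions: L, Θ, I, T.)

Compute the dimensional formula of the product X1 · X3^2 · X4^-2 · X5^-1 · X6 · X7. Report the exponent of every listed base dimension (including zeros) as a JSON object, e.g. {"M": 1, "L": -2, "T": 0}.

Dimensional matrix (L×Θ×I×T by X1×X2×X3×X4×X5×X6×X7):
  L: [ 0  1 -2 -2  3  1  0]
  Θ: [ 1  1  0 -1  1  1  0]
  I: [-1  1 -1  0  1 -1  1]
  T: [ 0 -1 -1 -1  1  1 -1]
  [L]: (1)·0+(2)·-2+(-2)·-2+(-1)·3+(1)·1+(1)·0 = -2
  [Θ]: (1)·1+(2)·0+(-2)·-1+(-1)·1+(1)·1+(1)·0 = 3
  [I]: (1)·-1+(2)·-1+(-2)·0+(-1)·1+(1)·-1+(1)·1 = -4
  [T]: (1)·0+(2)·-1+(-2)·-1+(-1)·1+(1)·1+(1)·-1 = -1
⇒ L^-2 Θ^3 I^-4 T^-1

{"L": -2, "Θ": 3, "I": -4, "T": -1}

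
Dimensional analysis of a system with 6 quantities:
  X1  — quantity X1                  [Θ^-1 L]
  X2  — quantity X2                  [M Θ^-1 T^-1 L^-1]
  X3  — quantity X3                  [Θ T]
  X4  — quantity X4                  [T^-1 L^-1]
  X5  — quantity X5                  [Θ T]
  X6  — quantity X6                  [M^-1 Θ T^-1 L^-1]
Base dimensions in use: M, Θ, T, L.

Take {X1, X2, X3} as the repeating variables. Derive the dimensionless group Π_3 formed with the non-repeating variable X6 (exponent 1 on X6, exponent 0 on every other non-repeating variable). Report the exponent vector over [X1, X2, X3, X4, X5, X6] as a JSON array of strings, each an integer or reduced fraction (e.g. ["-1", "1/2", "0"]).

["2", "1", "2", "0", "0", "1"]

Write exponents as rows M,Θ,T,L / cols X1,X2,X3,X4,X5,X6:
  M: [ 0  1  0  0  0 -1]
  Θ: [-1 -1  1  0  1  1]
  T: [ 0 -1  1 -1  1 -1]
  L: [ 1 -1  0 -1  0 -1]
Echelon form has 3 nonzero rows (pivots: X1,X2,X3)
Pivot set = {X1,X2,X3}, free = {X4,X5,X6}
RREF:
  r0: [   1    0    0   -1    0   -2]
  r1: [   0    1    0    0    0   -1]
  r2: [   0    0    1   -1    1   -2]
  r3: [   0    0    0    0    0    0]
Fix exponent of X6 at 1, X4 at 0, X5 at 0; solve each RREF row for its pivot's exponent:
  r0: exp(X1) + (-2)·1 = 0 ⇒ exp(X1) = 2
  r1: exp(X2) + (-1)·1 = 0 ⇒ exp(X2) = 1
  r2: exp(X3) + (-2)·1 = 0 ⇒ exp(X3) = 2
Π_3 = X1^2 · X2 · X3^2 · X6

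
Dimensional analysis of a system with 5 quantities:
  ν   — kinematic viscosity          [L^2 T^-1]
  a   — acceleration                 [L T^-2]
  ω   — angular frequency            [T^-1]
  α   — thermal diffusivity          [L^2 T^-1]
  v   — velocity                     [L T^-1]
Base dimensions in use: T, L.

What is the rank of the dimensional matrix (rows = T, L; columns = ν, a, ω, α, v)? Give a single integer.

2

Exponent matrix [T,L] × [ν,a,ω,α,v]:
  T: [-1 -2 -1 -1 -1]
  L: [ 2  1  0  2  1]
RREF → pivots at {ν,a} ⇒ r = 2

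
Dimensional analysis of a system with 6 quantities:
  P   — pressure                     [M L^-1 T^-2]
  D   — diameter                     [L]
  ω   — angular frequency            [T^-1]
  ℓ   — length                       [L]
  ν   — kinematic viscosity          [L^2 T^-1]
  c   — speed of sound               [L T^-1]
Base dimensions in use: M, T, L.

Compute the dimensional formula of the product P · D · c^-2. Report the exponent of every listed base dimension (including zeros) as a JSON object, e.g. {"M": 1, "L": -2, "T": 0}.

Exponent matrix [M,T,L] × [P,D,ω,ℓ,ν,c]:
  M: [ 1  0  0  0  0  0]
  T: [-2  0 -1  0 -1 -1]
  L: [-1  1  0  1  2  1]
  [M]: (1)·1+(1)·0+(-2)·0 = 1
  [T]: (1)·-2+(1)·0+(-2)·-1 = 0
  [L]: (1)·-1+(1)·1+(-2)·1 = -2
⇒ M L^-2

{"M": 1, "T": 0, "L": -2}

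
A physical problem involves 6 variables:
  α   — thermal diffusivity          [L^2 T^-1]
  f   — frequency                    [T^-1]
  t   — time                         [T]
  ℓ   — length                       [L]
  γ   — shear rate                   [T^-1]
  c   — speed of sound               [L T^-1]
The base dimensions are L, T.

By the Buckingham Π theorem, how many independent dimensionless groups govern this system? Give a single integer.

4

Write exponents as rows L,T / cols α,f,t,ℓ,γ,c:
  L: [ 2  0  0  1  0  1]
  T: [-1 -1  1  0 -1 -1]
Echelon form has 2 nonzero rows (pivots: α,f)
Π count = n − r = 6 − 2 = 4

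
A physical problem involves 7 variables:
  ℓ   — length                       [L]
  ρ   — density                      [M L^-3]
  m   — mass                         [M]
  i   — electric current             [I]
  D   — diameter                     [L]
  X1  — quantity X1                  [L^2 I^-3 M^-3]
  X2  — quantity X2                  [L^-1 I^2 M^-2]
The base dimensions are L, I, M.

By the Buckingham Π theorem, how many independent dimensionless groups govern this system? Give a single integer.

4

Dimensional matrix (L×I×M by ℓ×ρ×m×i×D×X1×X2):
  L: [ 1 -3  0  0  1  2 -1]
  I: [ 0  0  0  1  0 -3  2]
  M: [ 0  1  1  0  0 -3 -2]
Row reduction gives pivot columns ℓ,ρ,i; rank = 3
7 vars − rank 3 = 4 Π groups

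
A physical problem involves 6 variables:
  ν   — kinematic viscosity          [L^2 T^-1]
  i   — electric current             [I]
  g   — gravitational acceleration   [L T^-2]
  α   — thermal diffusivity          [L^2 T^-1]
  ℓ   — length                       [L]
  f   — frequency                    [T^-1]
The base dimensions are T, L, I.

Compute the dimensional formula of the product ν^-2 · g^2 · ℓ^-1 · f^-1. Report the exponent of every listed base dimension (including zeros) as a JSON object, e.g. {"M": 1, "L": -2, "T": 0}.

{"T": -1, "L": -3, "I": 0}

Write exponents as rows T,L,I / cols ν,i,g,α,ℓ,f:
  T: [-1  0 -2 -1  0 -1]
  L: [ 2  0  1  2  1  0]
  I: [ 0  1  0  0  0  0]
  [T]: (-2)·-1+(2)·-2+(-1)·0+(-1)·-1 = -1
  [L]: (-2)·2+(2)·1+(-1)·1+(-1)·0 = -3
  [I]: (-2)·0+(2)·0+(-1)·0+(-1)·0 = 0
⇒ T^-1 L^-3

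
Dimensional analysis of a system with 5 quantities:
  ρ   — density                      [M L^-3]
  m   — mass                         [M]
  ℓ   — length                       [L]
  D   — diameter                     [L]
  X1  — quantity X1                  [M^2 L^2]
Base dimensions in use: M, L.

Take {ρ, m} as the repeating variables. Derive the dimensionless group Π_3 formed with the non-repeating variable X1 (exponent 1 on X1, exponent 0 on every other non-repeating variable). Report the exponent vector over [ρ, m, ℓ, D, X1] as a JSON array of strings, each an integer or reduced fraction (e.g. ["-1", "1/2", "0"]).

Write exponents as rows M,L / cols ρ,m,ℓ,D,X1:
  M: [ 1  1  0  0  2]
  L: [-3  0  1  1  2]
RREF → pivots at {ρ,m} ⇒ r = 2
Pivot set = {ρ,m}, free = {ℓ,D,X1}
RREF:
  r0: [   1    0 -1/3 -1/3 -2/3]
  r1: [   0    1  1/3  1/3  8/3]
Fix exponent of X1 at 1, ℓ at 0, D at 0; solve each RREF row for its pivot's exponent:
  r0: exp(ρ) + (-2/3)·1 = 0 ⇒ exp(ρ) = 2/3
  r1: exp(m) + (8/3)·1 = 0 ⇒ exp(m) = -8/3
Π_3 = ρ^(2/3) · m^(-8/3) · X1

["2/3", "-8/3", "0", "0", "1"]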